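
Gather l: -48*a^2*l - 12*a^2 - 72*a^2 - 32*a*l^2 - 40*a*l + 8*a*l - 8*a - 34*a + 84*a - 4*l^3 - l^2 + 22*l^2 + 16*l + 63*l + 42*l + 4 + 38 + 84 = -84*a^2 + 42*a - 4*l^3 + l^2*(21 - 32*a) + l*(-48*a^2 - 32*a + 121) + 126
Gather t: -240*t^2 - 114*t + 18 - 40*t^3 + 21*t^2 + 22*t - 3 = -40*t^3 - 219*t^2 - 92*t + 15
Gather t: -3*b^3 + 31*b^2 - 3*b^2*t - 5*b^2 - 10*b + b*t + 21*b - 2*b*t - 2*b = -3*b^3 + 26*b^2 + 9*b + t*(-3*b^2 - b)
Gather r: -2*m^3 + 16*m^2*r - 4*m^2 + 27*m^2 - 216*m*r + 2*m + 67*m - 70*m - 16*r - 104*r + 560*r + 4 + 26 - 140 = -2*m^3 + 23*m^2 - m + r*(16*m^2 - 216*m + 440) - 110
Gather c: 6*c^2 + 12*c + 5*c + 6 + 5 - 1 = 6*c^2 + 17*c + 10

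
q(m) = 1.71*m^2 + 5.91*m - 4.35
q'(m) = 3.42*m + 5.91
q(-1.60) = -9.43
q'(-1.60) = 0.44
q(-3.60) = -3.46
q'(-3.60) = -6.40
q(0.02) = -4.23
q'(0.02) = 5.98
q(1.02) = 3.46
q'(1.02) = 9.40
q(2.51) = 21.26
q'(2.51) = 14.49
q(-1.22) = -9.02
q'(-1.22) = 1.74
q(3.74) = 41.67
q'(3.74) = 18.70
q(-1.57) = -9.41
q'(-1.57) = 0.54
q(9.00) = 187.35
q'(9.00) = 36.69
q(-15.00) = 291.75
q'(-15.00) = -45.39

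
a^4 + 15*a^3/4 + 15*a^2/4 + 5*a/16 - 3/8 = (a - 1/4)*(a + 1/2)*(a + 3/2)*(a + 2)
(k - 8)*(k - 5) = k^2 - 13*k + 40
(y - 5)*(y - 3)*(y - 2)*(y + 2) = y^4 - 8*y^3 + 11*y^2 + 32*y - 60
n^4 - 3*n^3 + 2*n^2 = n^2*(n - 2)*(n - 1)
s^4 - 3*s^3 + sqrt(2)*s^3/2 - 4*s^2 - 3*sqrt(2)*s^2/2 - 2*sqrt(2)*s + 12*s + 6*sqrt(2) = (s - 3)*(s - 2)*(s + 2)*(s + sqrt(2)/2)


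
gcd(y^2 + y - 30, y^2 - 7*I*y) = 1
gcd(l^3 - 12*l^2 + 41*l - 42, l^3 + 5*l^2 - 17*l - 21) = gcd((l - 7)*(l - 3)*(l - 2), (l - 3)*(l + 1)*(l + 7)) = l - 3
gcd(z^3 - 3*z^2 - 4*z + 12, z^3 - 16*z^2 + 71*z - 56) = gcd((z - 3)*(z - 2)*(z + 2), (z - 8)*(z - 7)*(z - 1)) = 1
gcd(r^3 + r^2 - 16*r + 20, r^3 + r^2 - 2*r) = 1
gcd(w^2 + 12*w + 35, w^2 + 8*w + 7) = w + 7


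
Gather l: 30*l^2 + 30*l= 30*l^2 + 30*l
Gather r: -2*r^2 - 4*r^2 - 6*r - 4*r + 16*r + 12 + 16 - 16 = -6*r^2 + 6*r + 12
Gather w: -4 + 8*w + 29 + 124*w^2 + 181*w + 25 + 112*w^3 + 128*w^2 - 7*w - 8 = 112*w^3 + 252*w^2 + 182*w + 42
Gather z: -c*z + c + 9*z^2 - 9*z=c + 9*z^2 + z*(-c - 9)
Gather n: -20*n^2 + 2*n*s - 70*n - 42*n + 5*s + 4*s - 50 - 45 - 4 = -20*n^2 + n*(2*s - 112) + 9*s - 99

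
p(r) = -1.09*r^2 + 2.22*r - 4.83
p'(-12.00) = 28.38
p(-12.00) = -188.43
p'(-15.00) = 34.92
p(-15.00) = -283.38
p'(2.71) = -3.69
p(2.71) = -6.82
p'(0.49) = 1.15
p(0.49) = -4.00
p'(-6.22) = 15.78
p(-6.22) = -60.81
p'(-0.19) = 2.63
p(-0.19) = -5.29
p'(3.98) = -6.46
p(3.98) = -13.26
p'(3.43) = -5.26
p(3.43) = -10.04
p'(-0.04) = 2.31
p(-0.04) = -4.92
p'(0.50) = 1.13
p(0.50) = -3.99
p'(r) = 2.22 - 2.18*r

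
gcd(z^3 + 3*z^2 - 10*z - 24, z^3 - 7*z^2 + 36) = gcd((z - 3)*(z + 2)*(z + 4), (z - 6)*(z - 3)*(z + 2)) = z^2 - z - 6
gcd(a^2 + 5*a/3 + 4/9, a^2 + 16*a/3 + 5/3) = a + 1/3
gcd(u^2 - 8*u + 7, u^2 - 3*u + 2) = u - 1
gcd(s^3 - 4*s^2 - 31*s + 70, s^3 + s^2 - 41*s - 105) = s^2 - 2*s - 35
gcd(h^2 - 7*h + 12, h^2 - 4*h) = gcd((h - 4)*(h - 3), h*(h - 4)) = h - 4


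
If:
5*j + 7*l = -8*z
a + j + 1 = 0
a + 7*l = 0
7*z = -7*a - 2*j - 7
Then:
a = -75/82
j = -7/82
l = 75/574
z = -5/82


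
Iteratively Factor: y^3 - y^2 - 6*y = (y - 3)*(y^2 + 2*y) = (y - 3)*(y + 2)*(y)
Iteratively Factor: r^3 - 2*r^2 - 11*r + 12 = (r - 1)*(r^2 - r - 12) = (r - 1)*(r + 3)*(r - 4)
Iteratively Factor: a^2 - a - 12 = (a - 4)*(a + 3)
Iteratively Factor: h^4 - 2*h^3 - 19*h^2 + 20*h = (h)*(h^3 - 2*h^2 - 19*h + 20) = h*(h - 5)*(h^2 + 3*h - 4) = h*(h - 5)*(h + 4)*(h - 1)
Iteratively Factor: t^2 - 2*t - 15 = (t + 3)*(t - 5)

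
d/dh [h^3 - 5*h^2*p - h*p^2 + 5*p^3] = 3*h^2 - 10*h*p - p^2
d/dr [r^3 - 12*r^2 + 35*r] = 3*r^2 - 24*r + 35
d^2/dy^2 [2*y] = 0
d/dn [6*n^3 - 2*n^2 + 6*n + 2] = 18*n^2 - 4*n + 6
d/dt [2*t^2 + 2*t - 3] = 4*t + 2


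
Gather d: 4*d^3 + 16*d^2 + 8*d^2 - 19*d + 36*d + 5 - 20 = 4*d^3 + 24*d^2 + 17*d - 15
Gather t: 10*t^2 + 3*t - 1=10*t^2 + 3*t - 1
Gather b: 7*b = 7*b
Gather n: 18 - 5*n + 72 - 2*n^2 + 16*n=-2*n^2 + 11*n + 90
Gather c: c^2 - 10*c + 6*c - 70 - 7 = c^2 - 4*c - 77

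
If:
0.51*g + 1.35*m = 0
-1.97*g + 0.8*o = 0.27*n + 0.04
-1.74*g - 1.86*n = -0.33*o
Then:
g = 0.437922614575507*o - 0.0232907588279489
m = 0.0087987311127807 - 0.165437432172969*o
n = 0.0217881292261458 - 0.2322501878287*o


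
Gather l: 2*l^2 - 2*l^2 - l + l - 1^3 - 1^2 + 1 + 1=0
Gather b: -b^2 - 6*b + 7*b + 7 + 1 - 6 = -b^2 + b + 2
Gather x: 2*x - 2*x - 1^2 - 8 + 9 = 0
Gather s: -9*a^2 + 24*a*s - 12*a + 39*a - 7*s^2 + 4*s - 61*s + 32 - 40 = -9*a^2 + 27*a - 7*s^2 + s*(24*a - 57) - 8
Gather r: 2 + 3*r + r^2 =r^2 + 3*r + 2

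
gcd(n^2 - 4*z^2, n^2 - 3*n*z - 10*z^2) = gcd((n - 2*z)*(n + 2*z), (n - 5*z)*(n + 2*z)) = n + 2*z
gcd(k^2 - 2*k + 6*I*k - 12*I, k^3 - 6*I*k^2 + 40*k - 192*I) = k + 6*I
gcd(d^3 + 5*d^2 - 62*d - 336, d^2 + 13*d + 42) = d^2 + 13*d + 42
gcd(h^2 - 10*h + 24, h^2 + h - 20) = h - 4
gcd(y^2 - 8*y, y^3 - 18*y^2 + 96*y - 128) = y - 8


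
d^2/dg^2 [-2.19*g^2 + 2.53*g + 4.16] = -4.38000000000000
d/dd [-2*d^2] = -4*d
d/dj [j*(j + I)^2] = (j + I)*(3*j + I)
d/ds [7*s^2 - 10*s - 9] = 14*s - 10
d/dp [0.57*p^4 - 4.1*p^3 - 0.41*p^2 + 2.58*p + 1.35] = 2.28*p^3 - 12.3*p^2 - 0.82*p + 2.58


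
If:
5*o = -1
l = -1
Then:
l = -1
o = -1/5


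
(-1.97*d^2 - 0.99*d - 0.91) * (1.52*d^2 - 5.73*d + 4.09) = -2.9944*d^4 + 9.7833*d^3 - 3.7678*d^2 + 1.1652*d - 3.7219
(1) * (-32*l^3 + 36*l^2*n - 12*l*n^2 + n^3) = -32*l^3 + 36*l^2*n - 12*l*n^2 + n^3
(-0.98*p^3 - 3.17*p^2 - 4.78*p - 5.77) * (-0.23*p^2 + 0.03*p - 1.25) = 0.2254*p^5 + 0.6997*p^4 + 2.2293*p^3 + 5.1462*p^2 + 5.8019*p + 7.2125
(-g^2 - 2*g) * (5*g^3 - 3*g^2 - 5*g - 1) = -5*g^5 - 7*g^4 + 11*g^3 + 11*g^2 + 2*g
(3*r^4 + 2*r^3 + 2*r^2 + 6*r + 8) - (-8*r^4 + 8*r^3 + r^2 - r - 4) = 11*r^4 - 6*r^3 + r^2 + 7*r + 12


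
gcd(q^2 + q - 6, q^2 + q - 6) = q^2 + q - 6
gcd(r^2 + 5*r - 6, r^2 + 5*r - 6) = r^2 + 5*r - 6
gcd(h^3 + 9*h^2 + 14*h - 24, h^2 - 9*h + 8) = h - 1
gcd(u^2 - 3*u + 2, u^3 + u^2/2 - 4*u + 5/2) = u - 1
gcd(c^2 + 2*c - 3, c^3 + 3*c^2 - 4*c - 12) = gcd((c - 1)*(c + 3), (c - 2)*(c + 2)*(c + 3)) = c + 3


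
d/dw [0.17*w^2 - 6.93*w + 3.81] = 0.34*w - 6.93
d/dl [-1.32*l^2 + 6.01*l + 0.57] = 6.01 - 2.64*l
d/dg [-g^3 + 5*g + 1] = 5 - 3*g^2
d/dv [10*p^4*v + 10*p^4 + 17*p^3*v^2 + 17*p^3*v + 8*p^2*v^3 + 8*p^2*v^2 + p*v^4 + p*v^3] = p*(10*p^3 + 34*p^2*v + 17*p^2 + 24*p*v^2 + 16*p*v + 4*v^3 + 3*v^2)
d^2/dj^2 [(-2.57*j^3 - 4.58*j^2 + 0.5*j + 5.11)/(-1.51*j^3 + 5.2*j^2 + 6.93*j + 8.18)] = (1.4210854715202e-14*j^7 + 61.2449960000001*j^6 + 154.519206*j^5 + 552.228744*j^4 + 1094.595822*j^3 - 877.091334*j^2 - 324.17274*j + 613.508426)/(3.442951*j^9 - 35.56956*j^8 + 75.087921*j^7 + 129.924506*j^6 + 40.7673569999999*j^5 - 899.162196*j^4 - 1798.346265*j^3 - 2222.364486*j^2 - 1391.108796*j - 547.343432)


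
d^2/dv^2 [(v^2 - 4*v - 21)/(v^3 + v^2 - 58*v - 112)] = 2*(v^6 - 12*v^5 + 36*v^4 + 438*v^3 + 1239*v^2 - 4746*v - 34468)/(v^9 + 3*v^8 - 171*v^7 - 683*v^6 + 9246*v^5 + 48732*v^4 - 118504*v^3 - 1092672*v^2 - 2182656*v - 1404928)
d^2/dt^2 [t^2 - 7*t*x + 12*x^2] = 2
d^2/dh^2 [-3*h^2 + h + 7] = -6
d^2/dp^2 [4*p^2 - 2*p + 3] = 8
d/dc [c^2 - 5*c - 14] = 2*c - 5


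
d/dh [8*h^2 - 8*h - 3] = 16*h - 8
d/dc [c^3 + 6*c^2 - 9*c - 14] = 3*c^2 + 12*c - 9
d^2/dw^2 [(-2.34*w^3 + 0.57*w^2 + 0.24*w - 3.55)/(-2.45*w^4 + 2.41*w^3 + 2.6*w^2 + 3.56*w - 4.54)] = (28.0916999999999*w^9 - 20.5285500000001*w^8 + 92.34099*w^7 + 691.375586*w^6 - 1432.803858*w^5 + 307.538724*w^4 + 324.114844*w^3 - 445.907328*w^2 + 702.593724*w + 142.535784)/(14.706125*w^12 - 43.398075*w^11 - 4.12996500000001*w^10 + 14.005979*w^9 + 212.25699*w^8 - 135.680688*w^7 - 152.679278*w^6 - 230.728368*w^5 + 378.420684*w^4 + 57.993556*w^3 + 11.843952*w^2 - 220.131888*w + 93.576664)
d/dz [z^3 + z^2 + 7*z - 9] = 3*z^2 + 2*z + 7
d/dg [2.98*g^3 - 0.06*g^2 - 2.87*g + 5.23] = 8.94*g^2 - 0.12*g - 2.87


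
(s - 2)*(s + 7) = s^2 + 5*s - 14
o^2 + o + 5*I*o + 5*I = (o + 1)*(o + 5*I)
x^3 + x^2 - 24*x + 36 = (x - 3)*(x - 2)*(x + 6)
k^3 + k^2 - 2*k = k*(k - 1)*(k + 2)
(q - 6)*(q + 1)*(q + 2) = q^3 - 3*q^2 - 16*q - 12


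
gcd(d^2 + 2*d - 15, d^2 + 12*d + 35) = d + 5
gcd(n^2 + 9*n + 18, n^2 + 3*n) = n + 3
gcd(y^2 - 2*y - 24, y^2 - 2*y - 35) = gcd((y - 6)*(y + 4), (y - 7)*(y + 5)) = 1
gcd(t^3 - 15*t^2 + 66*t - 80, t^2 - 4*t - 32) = t - 8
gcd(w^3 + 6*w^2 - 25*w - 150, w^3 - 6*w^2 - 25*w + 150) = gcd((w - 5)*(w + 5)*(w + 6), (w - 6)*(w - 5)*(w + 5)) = w^2 - 25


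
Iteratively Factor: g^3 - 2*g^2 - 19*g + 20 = (g - 5)*(g^2 + 3*g - 4) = (g - 5)*(g - 1)*(g + 4)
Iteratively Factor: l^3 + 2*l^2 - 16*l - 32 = (l + 4)*(l^2 - 2*l - 8) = (l + 2)*(l + 4)*(l - 4)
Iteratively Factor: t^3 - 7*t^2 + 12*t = (t)*(t^2 - 7*t + 12) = t*(t - 4)*(t - 3)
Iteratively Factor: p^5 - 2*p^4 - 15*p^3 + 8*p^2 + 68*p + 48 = (p - 3)*(p^4 + p^3 - 12*p^2 - 28*p - 16) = (p - 3)*(p + 1)*(p^3 - 12*p - 16) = (p - 4)*(p - 3)*(p + 1)*(p^2 + 4*p + 4) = (p - 4)*(p - 3)*(p + 1)*(p + 2)*(p + 2)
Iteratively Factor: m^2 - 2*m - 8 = (m + 2)*(m - 4)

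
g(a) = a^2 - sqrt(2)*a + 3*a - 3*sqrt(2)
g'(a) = 2*a - sqrt(2) + 3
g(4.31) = 21.17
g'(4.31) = 10.21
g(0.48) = -3.25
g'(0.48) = 2.55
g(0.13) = -4.02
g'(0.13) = 1.85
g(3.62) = 14.60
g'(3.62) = 8.83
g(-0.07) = -4.35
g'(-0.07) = 1.45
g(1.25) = -0.70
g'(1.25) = 4.09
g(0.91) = -1.97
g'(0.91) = 3.41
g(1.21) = -0.86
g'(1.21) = 4.01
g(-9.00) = 62.49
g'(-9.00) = -16.41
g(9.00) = 91.03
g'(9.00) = 19.59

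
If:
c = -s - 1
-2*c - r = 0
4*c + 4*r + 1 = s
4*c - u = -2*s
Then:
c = 2/3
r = -4/3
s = -5/3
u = -2/3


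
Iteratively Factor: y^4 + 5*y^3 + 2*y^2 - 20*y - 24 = (y + 2)*(y^3 + 3*y^2 - 4*y - 12) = (y - 2)*(y + 2)*(y^2 + 5*y + 6) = (y - 2)*(y + 2)*(y + 3)*(y + 2)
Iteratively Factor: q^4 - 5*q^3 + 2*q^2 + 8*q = (q - 4)*(q^3 - q^2 - 2*q) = (q - 4)*(q - 2)*(q^2 + q) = q*(q - 4)*(q - 2)*(q + 1)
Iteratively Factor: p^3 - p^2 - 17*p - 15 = (p - 5)*(p^2 + 4*p + 3) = (p - 5)*(p + 3)*(p + 1)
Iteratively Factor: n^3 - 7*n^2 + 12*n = (n)*(n^2 - 7*n + 12) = n*(n - 3)*(n - 4)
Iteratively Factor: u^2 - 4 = (u - 2)*(u + 2)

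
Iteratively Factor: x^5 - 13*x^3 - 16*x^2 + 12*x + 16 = (x + 2)*(x^4 - 2*x^3 - 9*x^2 + 2*x + 8) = (x - 1)*(x + 2)*(x^3 - x^2 - 10*x - 8) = (x - 4)*(x - 1)*(x + 2)*(x^2 + 3*x + 2) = (x - 4)*(x - 1)*(x + 2)^2*(x + 1)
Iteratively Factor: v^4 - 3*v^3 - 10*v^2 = (v)*(v^3 - 3*v^2 - 10*v) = v*(v - 5)*(v^2 + 2*v) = v^2*(v - 5)*(v + 2)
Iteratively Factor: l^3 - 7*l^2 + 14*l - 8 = (l - 1)*(l^2 - 6*l + 8) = (l - 2)*(l - 1)*(l - 4)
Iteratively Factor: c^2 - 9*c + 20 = (c - 4)*(c - 5)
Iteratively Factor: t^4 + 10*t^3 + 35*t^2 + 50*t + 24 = (t + 1)*(t^3 + 9*t^2 + 26*t + 24) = (t + 1)*(t + 2)*(t^2 + 7*t + 12) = (t + 1)*(t + 2)*(t + 3)*(t + 4)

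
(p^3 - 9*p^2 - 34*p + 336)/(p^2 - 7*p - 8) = (p^2 - p - 42)/(p + 1)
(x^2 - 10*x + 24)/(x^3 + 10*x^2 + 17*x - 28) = (x^2 - 10*x + 24)/(x^3 + 10*x^2 + 17*x - 28)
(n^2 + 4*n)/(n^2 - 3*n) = (n + 4)/(n - 3)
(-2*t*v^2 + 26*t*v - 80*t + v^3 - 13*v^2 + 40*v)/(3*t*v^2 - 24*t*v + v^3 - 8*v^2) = (-2*t*v + 10*t + v^2 - 5*v)/(v*(3*t + v))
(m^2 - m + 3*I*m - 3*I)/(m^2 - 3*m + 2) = (m + 3*I)/(m - 2)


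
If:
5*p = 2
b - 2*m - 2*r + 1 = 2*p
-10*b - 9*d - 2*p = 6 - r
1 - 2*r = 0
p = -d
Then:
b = -27/100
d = -2/5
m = -107/200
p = 2/5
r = 1/2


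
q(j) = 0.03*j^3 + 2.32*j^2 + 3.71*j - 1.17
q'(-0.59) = 1.00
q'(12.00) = 72.35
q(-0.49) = -2.43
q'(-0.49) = 1.46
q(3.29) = 37.22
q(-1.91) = -0.00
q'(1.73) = 12.01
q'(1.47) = 10.73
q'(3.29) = 19.95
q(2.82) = 28.41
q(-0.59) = -2.56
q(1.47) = 9.39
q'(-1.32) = -2.26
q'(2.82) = 17.51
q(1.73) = 12.35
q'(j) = 0.09*j^2 + 4.64*j + 3.71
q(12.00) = 429.27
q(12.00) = 429.27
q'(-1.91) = -4.82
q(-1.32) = -2.09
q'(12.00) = 72.35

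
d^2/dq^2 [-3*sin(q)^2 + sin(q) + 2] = -sin(q) - 6*cos(2*q)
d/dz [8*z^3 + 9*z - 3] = 24*z^2 + 9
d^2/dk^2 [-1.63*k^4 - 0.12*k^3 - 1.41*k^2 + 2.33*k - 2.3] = -19.56*k^2 - 0.72*k - 2.82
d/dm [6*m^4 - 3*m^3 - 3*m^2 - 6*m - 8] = 24*m^3 - 9*m^2 - 6*m - 6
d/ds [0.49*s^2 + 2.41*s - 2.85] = 0.98*s + 2.41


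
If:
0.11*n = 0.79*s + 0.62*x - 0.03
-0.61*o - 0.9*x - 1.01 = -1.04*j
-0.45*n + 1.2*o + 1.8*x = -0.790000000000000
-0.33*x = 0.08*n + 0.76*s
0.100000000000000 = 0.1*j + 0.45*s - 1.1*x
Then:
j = 0.54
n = -0.20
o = -0.69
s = 0.03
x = -0.03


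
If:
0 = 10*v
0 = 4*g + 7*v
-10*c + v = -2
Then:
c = 1/5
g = 0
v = 0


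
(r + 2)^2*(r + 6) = r^3 + 10*r^2 + 28*r + 24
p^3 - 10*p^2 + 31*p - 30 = (p - 5)*(p - 3)*(p - 2)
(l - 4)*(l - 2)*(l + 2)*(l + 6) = l^4 + 2*l^3 - 28*l^2 - 8*l + 96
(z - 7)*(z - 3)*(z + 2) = z^3 - 8*z^2 + z + 42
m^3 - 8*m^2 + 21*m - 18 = (m - 3)^2*(m - 2)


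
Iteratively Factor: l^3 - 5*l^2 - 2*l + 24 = (l - 4)*(l^2 - l - 6) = (l - 4)*(l + 2)*(l - 3)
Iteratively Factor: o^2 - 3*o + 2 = (o - 1)*(o - 2)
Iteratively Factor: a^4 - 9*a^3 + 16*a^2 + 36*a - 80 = (a - 4)*(a^3 - 5*a^2 - 4*a + 20) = (a - 4)*(a + 2)*(a^2 - 7*a + 10) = (a - 4)*(a - 2)*(a + 2)*(a - 5)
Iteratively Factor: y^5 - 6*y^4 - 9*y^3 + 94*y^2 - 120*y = (y)*(y^4 - 6*y^3 - 9*y^2 + 94*y - 120) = y*(y - 5)*(y^3 - y^2 - 14*y + 24) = y*(y - 5)*(y - 3)*(y^2 + 2*y - 8) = y*(y - 5)*(y - 3)*(y + 4)*(y - 2)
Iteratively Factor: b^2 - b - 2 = (b - 2)*(b + 1)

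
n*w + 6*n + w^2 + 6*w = (n + w)*(w + 6)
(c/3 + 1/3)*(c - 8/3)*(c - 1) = c^3/3 - 8*c^2/9 - c/3 + 8/9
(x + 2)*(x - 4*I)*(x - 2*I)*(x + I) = x^4 + 2*x^3 - 5*I*x^3 - 2*x^2 - 10*I*x^2 - 4*x - 8*I*x - 16*I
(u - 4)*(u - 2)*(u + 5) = u^3 - u^2 - 22*u + 40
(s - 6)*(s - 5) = s^2 - 11*s + 30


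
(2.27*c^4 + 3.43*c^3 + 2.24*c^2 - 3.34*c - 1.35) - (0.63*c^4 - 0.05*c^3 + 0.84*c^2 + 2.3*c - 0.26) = 1.64*c^4 + 3.48*c^3 + 1.4*c^2 - 5.64*c - 1.09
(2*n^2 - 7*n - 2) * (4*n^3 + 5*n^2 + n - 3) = 8*n^5 - 18*n^4 - 41*n^3 - 23*n^2 + 19*n + 6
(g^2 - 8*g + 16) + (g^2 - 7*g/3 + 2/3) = 2*g^2 - 31*g/3 + 50/3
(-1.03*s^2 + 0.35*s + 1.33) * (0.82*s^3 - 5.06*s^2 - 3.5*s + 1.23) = -0.8446*s^5 + 5.4988*s^4 + 2.9246*s^3 - 9.2217*s^2 - 4.2245*s + 1.6359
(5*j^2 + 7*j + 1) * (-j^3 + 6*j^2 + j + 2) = -5*j^5 + 23*j^4 + 46*j^3 + 23*j^2 + 15*j + 2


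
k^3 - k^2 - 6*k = k*(k - 3)*(k + 2)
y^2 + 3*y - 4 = (y - 1)*(y + 4)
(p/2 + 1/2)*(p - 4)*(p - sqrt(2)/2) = p^3/2 - 3*p^2/2 - sqrt(2)*p^2/4 - 2*p + 3*sqrt(2)*p/4 + sqrt(2)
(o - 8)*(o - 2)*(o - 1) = o^3 - 11*o^2 + 26*o - 16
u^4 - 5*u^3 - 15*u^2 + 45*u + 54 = (u - 6)*(u - 3)*(u + 1)*(u + 3)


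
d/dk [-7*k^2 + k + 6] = 1 - 14*k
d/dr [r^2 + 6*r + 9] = 2*r + 6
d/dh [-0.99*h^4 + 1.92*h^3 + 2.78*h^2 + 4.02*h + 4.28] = -3.96*h^3 + 5.76*h^2 + 5.56*h + 4.02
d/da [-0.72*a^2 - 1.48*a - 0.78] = -1.44*a - 1.48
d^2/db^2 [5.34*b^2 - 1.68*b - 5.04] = 10.6800000000000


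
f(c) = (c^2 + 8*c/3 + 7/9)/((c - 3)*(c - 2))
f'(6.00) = -1.34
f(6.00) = 4.40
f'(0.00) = 0.55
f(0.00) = 0.13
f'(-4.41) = -0.08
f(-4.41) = 0.18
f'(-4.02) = -0.08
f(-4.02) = 0.15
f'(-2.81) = -0.09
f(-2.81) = 0.04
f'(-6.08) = -0.06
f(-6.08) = 0.29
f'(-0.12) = 0.42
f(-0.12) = 0.07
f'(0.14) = 0.75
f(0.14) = 0.22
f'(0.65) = 2.33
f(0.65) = 0.92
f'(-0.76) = 0.07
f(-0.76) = -0.06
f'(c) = (2*c + 8/3)/((c - 3)*(c - 2)) - (c^2 + 8*c/3 + 7/9)/((c - 3)*(c - 2)^2) - (c^2 + 8*c/3 + 7/9)/((c - 3)^2*(c - 2)) = (-69*c^2 + 94*c + 179)/(9*(c^4 - 10*c^3 + 37*c^2 - 60*c + 36))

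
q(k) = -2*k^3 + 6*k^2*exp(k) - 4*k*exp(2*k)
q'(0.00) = -4.00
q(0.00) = 0.00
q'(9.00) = -4985344908.58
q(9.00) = -2359822248.16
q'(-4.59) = -125.68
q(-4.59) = 194.69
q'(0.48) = -10.32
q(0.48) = -3.00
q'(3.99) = -97299.78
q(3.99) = -41597.71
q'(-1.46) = -13.47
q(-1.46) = 9.51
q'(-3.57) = -75.50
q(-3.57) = 93.16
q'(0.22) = -5.58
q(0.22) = -1.03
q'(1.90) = -582.67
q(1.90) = -208.63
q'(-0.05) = -3.83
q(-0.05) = 0.20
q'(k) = 6*k^2*exp(k) - 6*k^2 - 8*k*exp(2*k) + 12*k*exp(k) - 4*exp(2*k)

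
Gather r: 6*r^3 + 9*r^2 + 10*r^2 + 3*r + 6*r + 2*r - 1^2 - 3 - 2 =6*r^3 + 19*r^2 + 11*r - 6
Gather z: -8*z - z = -9*z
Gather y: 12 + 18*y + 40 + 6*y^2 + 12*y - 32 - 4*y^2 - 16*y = 2*y^2 + 14*y + 20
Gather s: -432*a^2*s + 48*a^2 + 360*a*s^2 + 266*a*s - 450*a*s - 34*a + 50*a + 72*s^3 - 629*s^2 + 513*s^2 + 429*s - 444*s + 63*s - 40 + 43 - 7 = 48*a^2 + 16*a + 72*s^3 + s^2*(360*a - 116) + s*(-432*a^2 - 184*a + 48) - 4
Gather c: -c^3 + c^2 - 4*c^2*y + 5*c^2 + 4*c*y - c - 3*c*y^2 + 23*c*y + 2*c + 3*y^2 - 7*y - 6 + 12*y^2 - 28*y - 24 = -c^3 + c^2*(6 - 4*y) + c*(-3*y^2 + 27*y + 1) + 15*y^2 - 35*y - 30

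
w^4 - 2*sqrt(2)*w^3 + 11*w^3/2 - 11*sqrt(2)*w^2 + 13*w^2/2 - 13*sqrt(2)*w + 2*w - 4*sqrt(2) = (w + 1/2)*(w + 1)*(w + 4)*(w - 2*sqrt(2))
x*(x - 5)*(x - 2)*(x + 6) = x^4 - x^3 - 32*x^2 + 60*x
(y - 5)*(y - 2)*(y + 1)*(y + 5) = y^4 - y^3 - 27*y^2 + 25*y + 50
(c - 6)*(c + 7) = c^2 + c - 42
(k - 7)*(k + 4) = k^2 - 3*k - 28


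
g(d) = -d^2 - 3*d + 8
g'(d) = -2*d - 3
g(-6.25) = -12.31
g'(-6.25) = 9.50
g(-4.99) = -1.93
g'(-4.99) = 6.98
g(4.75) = -28.81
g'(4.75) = -12.50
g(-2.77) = 8.64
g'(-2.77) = 2.54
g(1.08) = 3.59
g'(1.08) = -5.16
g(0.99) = 4.05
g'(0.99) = -4.98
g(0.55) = 6.05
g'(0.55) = -4.10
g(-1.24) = 10.18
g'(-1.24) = -0.52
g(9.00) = -100.00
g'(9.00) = -21.00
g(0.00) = 8.00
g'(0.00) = -3.00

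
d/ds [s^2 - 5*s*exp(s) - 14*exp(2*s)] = -5*s*exp(s) + 2*s - 28*exp(2*s) - 5*exp(s)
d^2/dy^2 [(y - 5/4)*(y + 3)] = 2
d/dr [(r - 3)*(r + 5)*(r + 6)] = 3*r^2 + 16*r - 3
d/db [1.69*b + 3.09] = 1.69000000000000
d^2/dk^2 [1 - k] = 0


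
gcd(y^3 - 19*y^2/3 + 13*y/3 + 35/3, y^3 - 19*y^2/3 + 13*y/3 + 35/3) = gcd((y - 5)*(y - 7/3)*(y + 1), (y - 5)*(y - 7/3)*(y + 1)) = y^3 - 19*y^2/3 + 13*y/3 + 35/3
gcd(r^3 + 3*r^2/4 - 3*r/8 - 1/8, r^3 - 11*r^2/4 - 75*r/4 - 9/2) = r + 1/4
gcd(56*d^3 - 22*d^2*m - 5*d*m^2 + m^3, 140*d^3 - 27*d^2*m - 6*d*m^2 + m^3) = 7*d - m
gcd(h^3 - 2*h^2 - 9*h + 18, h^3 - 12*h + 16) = h - 2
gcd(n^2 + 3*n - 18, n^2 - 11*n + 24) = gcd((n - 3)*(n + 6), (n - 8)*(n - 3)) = n - 3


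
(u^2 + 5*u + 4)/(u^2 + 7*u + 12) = (u + 1)/(u + 3)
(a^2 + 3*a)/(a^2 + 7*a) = (a + 3)/(a + 7)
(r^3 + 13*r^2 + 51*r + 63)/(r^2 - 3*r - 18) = (r^2 + 10*r + 21)/(r - 6)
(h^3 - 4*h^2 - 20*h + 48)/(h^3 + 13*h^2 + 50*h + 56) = (h^2 - 8*h + 12)/(h^2 + 9*h + 14)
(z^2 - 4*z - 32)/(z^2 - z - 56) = (z + 4)/(z + 7)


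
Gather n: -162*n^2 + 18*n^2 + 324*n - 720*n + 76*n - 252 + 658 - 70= -144*n^2 - 320*n + 336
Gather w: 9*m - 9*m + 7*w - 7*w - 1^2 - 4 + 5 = 0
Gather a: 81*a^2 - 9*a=81*a^2 - 9*a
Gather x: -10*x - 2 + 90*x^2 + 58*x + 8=90*x^2 + 48*x + 6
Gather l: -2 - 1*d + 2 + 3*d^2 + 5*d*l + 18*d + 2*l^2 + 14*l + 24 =3*d^2 + 17*d + 2*l^2 + l*(5*d + 14) + 24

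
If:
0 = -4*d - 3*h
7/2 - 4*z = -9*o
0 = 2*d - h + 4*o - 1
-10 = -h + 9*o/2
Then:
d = 267/58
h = -178/29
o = -104/29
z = -1669/232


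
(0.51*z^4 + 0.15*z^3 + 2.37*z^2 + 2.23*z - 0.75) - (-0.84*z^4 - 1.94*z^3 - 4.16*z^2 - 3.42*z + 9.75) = 1.35*z^4 + 2.09*z^3 + 6.53*z^2 + 5.65*z - 10.5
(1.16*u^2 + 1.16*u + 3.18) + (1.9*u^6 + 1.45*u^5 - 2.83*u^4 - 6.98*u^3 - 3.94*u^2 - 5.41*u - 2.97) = 1.9*u^6 + 1.45*u^5 - 2.83*u^4 - 6.98*u^3 - 2.78*u^2 - 4.25*u + 0.21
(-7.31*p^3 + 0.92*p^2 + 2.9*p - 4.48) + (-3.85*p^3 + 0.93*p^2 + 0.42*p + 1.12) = -11.16*p^3 + 1.85*p^2 + 3.32*p - 3.36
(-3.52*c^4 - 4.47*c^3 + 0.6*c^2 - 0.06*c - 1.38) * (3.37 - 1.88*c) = 6.6176*c^5 - 3.4588*c^4 - 16.1919*c^3 + 2.1348*c^2 + 2.3922*c - 4.6506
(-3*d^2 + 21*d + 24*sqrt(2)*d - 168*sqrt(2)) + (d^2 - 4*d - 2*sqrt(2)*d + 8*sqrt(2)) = -2*d^2 + 17*d + 22*sqrt(2)*d - 160*sqrt(2)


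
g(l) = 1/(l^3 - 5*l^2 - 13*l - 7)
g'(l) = (-3*l^2 + 10*l + 13)/(l^3 - 5*l^2 - 13*l - 7)^2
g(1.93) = -0.02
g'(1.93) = 0.01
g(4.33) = -0.01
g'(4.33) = 0.00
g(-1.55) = -0.39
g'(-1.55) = -1.45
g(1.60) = -0.03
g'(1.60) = 0.02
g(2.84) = -0.02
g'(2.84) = 0.00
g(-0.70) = -1.44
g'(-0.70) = 9.43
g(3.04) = -0.02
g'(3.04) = 0.00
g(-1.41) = -0.71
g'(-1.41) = -3.53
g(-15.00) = 0.00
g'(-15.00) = 0.00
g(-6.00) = 0.00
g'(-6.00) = 0.00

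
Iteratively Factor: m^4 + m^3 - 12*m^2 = (m)*(m^3 + m^2 - 12*m) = m*(m + 4)*(m^2 - 3*m) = m^2*(m + 4)*(m - 3)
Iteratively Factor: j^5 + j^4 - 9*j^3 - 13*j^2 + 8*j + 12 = (j + 1)*(j^4 - 9*j^2 - 4*j + 12) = (j + 1)*(j + 2)*(j^3 - 2*j^2 - 5*j + 6) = (j + 1)*(j + 2)^2*(j^2 - 4*j + 3) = (j - 1)*(j + 1)*(j + 2)^2*(j - 3)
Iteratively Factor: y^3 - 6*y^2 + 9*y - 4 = (y - 1)*(y^2 - 5*y + 4) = (y - 1)^2*(y - 4)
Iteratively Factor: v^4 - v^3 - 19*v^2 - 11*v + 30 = (v + 3)*(v^3 - 4*v^2 - 7*v + 10) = (v - 5)*(v + 3)*(v^2 + v - 2) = (v - 5)*(v - 1)*(v + 3)*(v + 2)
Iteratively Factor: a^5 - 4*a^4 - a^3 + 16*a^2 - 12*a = (a)*(a^4 - 4*a^3 - a^2 + 16*a - 12) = a*(a - 3)*(a^3 - a^2 - 4*a + 4) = a*(a - 3)*(a - 1)*(a^2 - 4) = a*(a - 3)*(a - 1)*(a + 2)*(a - 2)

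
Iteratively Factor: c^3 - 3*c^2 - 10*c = (c + 2)*(c^2 - 5*c) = (c - 5)*(c + 2)*(c)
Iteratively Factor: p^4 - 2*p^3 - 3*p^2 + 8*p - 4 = (p - 2)*(p^3 - 3*p + 2) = (p - 2)*(p - 1)*(p^2 + p - 2) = (p - 2)*(p - 1)^2*(p + 2)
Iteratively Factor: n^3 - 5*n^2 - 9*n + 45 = (n - 5)*(n^2 - 9) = (n - 5)*(n + 3)*(n - 3)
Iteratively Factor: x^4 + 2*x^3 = (x)*(x^3 + 2*x^2) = x^2*(x^2 + 2*x) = x^2*(x + 2)*(x)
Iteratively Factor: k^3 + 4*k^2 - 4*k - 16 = (k + 4)*(k^2 - 4) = (k + 2)*(k + 4)*(k - 2)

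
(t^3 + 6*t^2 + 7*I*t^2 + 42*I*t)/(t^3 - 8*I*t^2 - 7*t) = (t^2 + t*(6 + 7*I) + 42*I)/(t^2 - 8*I*t - 7)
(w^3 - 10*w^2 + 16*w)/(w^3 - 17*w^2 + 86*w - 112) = w/(w - 7)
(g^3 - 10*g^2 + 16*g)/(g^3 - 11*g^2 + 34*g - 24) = g*(g^2 - 10*g + 16)/(g^3 - 11*g^2 + 34*g - 24)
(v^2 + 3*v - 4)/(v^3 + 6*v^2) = (v^2 + 3*v - 4)/(v^2*(v + 6))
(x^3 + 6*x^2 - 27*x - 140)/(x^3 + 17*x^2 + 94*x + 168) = (x - 5)/(x + 6)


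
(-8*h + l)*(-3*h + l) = 24*h^2 - 11*h*l + l^2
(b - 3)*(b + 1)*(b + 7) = b^3 + 5*b^2 - 17*b - 21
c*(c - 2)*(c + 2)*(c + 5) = c^4 + 5*c^3 - 4*c^2 - 20*c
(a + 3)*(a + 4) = a^2 + 7*a + 12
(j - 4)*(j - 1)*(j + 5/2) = j^3 - 5*j^2/2 - 17*j/2 + 10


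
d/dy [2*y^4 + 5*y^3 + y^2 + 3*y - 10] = 8*y^3 + 15*y^2 + 2*y + 3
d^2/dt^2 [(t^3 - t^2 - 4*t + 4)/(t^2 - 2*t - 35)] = 6*(11*t^3 + 39*t^2 + 1077*t - 263)/(t^6 - 6*t^5 - 93*t^4 + 412*t^3 + 3255*t^2 - 7350*t - 42875)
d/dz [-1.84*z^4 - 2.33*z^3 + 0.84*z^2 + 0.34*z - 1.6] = -7.36*z^3 - 6.99*z^2 + 1.68*z + 0.34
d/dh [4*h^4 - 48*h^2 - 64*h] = 16*h^3 - 96*h - 64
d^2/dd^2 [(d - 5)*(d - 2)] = 2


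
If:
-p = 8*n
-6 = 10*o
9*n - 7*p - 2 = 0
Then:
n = 2/65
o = -3/5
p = -16/65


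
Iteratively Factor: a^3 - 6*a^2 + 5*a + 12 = (a - 4)*(a^2 - 2*a - 3) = (a - 4)*(a + 1)*(a - 3)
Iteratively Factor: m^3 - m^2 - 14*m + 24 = (m + 4)*(m^2 - 5*m + 6) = (m - 3)*(m + 4)*(m - 2)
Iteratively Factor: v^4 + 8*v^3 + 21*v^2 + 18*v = (v + 3)*(v^3 + 5*v^2 + 6*v) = (v + 2)*(v + 3)*(v^2 + 3*v) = v*(v + 2)*(v + 3)*(v + 3)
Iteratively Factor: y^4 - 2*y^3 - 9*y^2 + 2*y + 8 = (y - 4)*(y^3 + 2*y^2 - y - 2) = (y - 4)*(y + 2)*(y^2 - 1) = (y - 4)*(y - 1)*(y + 2)*(y + 1)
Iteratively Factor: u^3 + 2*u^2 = (u)*(u^2 + 2*u) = u*(u + 2)*(u)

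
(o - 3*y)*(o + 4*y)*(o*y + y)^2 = o^4*y^2 + o^3*y^3 + 2*o^3*y^2 - 12*o^2*y^4 + 2*o^2*y^3 + o^2*y^2 - 24*o*y^4 + o*y^3 - 12*y^4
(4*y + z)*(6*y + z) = 24*y^2 + 10*y*z + z^2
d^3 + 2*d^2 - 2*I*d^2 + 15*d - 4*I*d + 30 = (d + 2)*(d - 5*I)*(d + 3*I)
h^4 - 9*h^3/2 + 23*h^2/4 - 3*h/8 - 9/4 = (h - 2)*(h - 3/2)^2*(h + 1/2)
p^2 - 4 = (p - 2)*(p + 2)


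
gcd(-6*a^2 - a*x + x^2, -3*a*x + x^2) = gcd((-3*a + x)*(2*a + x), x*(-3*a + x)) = -3*a + x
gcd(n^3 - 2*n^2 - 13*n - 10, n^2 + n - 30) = n - 5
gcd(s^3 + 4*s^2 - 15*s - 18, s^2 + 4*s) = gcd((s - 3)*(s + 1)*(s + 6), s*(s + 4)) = 1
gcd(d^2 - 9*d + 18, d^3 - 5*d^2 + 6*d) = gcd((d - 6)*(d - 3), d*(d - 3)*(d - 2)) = d - 3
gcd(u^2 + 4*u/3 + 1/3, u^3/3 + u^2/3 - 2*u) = 1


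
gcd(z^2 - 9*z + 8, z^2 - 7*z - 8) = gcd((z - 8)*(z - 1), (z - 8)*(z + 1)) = z - 8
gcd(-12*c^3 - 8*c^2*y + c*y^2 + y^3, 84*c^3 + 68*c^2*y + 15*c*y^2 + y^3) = 2*c + y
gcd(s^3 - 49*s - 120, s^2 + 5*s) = s + 5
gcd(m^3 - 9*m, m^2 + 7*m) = m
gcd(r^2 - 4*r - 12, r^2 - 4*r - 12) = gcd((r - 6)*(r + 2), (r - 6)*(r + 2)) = r^2 - 4*r - 12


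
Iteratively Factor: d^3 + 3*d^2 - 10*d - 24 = (d + 4)*(d^2 - d - 6) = (d + 2)*(d + 4)*(d - 3)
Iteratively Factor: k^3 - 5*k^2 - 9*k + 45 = (k + 3)*(k^2 - 8*k + 15) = (k - 5)*(k + 3)*(k - 3)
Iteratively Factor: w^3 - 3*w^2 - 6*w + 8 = (w - 4)*(w^2 + w - 2) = (w - 4)*(w + 2)*(w - 1)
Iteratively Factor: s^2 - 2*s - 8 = (s + 2)*(s - 4)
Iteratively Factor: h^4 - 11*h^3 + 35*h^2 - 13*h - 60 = (h - 3)*(h^3 - 8*h^2 + 11*h + 20) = (h - 4)*(h - 3)*(h^2 - 4*h - 5) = (h - 4)*(h - 3)*(h + 1)*(h - 5)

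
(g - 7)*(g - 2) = g^2 - 9*g + 14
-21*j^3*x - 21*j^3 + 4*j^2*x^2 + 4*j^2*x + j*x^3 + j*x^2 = (-3*j + x)*(7*j + x)*(j*x + j)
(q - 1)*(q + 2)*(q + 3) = q^3 + 4*q^2 + q - 6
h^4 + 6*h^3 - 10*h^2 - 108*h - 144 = (h + 2)*(h + 4)*(h - 3*sqrt(2))*(h + 3*sqrt(2))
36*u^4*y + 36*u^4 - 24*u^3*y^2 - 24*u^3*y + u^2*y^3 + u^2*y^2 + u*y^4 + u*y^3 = (-3*u + y)*(-2*u + y)*(6*u + y)*(u*y + u)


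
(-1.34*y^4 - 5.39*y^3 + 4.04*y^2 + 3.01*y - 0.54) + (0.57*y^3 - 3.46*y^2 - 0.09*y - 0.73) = -1.34*y^4 - 4.82*y^3 + 0.58*y^2 + 2.92*y - 1.27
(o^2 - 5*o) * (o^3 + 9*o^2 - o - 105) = o^5 + 4*o^4 - 46*o^3 - 100*o^2 + 525*o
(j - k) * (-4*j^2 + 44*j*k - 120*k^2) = -4*j^3 + 48*j^2*k - 164*j*k^2 + 120*k^3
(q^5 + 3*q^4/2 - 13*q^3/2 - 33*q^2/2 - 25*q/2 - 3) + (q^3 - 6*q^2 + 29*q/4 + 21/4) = q^5 + 3*q^4/2 - 11*q^3/2 - 45*q^2/2 - 21*q/4 + 9/4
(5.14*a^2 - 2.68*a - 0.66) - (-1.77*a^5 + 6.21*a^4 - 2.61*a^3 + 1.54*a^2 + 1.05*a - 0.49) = 1.77*a^5 - 6.21*a^4 + 2.61*a^3 + 3.6*a^2 - 3.73*a - 0.17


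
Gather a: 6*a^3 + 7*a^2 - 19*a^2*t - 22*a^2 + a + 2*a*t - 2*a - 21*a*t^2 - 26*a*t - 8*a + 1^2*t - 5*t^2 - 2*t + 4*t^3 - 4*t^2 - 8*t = 6*a^3 + a^2*(-19*t - 15) + a*(-21*t^2 - 24*t - 9) + 4*t^3 - 9*t^2 - 9*t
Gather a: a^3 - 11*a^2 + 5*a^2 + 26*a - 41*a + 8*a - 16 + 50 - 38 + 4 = a^3 - 6*a^2 - 7*a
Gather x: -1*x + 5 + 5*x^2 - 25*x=5*x^2 - 26*x + 5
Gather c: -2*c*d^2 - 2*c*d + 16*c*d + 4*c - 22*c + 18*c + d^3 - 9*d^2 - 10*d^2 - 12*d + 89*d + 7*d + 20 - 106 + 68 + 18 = c*(-2*d^2 + 14*d) + d^3 - 19*d^2 + 84*d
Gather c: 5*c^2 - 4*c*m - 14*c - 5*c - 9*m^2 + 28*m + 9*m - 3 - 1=5*c^2 + c*(-4*m - 19) - 9*m^2 + 37*m - 4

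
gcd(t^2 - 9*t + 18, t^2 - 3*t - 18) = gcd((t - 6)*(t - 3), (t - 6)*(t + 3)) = t - 6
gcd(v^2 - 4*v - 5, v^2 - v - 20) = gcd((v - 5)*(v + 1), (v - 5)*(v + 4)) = v - 5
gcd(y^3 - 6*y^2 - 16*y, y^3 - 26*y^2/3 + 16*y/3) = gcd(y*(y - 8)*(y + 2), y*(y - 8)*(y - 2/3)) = y^2 - 8*y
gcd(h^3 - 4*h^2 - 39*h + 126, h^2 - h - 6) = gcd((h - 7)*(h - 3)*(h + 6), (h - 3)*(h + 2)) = h - 3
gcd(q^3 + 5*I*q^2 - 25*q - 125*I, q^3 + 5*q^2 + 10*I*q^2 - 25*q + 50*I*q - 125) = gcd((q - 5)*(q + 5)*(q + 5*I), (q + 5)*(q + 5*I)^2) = q^2 + q*(5 + 5*I) + 25*I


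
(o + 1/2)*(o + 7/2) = o^2 + 4*o + 7/4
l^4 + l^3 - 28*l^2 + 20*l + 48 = (l - 4)*(l - 2)*(l + 1)*(l + 6)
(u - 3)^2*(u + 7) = u^3 + u^2 - 33*u + 63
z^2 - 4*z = z*(z - 4)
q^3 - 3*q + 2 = (q - 1)^2*(q + 2)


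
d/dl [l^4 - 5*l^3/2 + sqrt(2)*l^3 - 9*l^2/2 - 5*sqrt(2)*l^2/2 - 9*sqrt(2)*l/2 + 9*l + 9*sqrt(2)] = 4*l^3 - 15*l^2/2 + 3*sqrt(2)*l^2 - 9*l - 5*sqrt(2)*l - 9*sqrt(2)/2 + 9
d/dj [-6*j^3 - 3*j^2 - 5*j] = -18*j^2 - 6*j - 5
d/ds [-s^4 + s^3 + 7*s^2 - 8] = s*(-4*s^2 + 3*s + 14)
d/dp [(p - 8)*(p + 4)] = 2*p - 4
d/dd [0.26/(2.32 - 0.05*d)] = 0.013/(0.05*d - 2.32)^2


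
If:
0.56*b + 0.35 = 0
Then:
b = -0.62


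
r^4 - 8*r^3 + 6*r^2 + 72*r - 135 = (r - 5)*(r - 3)^2*(r + 3)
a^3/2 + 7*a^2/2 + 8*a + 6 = (a/2 + 1)*(a + 2)*(a + 3)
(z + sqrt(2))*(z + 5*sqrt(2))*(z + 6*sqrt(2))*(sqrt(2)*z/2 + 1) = sqrt(2)*z^4/2 + 13*z^3 + 53*sqrt(2)*z^2 + 142*z + 60*sqrt(2)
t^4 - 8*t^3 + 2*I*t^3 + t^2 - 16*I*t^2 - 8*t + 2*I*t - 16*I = (t - 8)*(t - I)*(t + I)*(t + 2*I)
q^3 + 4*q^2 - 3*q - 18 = (q - 2)*(q + 3)^2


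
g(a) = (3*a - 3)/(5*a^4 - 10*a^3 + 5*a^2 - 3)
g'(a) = (3*a - 3)*(-20*a^3 + 30*a^2 - 10*a)/(5*a^4 - 10*a^3 + 5*a^2 - 3)^2 + 3/(5*a^4 - 10*a^3 + 5*a^2 - 3) = 3*(5*a^4 - 10*a^3 + 5*a^2 - 10*a*(a - 1)*(2*a^2 - 3*a + 1) - 3)/(5*a^4 - 10*a^3 + 5*a^2 - 3)^2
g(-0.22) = 1.39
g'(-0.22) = -3.17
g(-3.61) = -0.01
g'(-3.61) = -0.01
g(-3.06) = -0.02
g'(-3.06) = -0.01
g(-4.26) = -0.01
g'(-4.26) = -0.00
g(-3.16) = -0.01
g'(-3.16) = -0.01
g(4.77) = 0.01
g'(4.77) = -0.00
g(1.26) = -0.32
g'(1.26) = -1.86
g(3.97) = 0.01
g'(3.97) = -0.01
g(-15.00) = 0.00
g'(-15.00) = 0.00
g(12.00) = 0.00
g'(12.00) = 0.00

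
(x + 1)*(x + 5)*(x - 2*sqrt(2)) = x^3 - 2*sqrt(2)*x^2 + 6*x^2 - 12*sqrt(2)*x + 5*x - 10*sqrt(2)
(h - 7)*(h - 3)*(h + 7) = h^3 - 3*h^2 - 49*h + 147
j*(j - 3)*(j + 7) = j^3 + 4*j^2 - 21*j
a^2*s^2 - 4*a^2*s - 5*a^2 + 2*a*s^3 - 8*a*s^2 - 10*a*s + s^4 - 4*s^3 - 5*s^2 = (a + s)^2*(s - 5)*(s + 1)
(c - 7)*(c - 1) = c^2 - 8*c + 7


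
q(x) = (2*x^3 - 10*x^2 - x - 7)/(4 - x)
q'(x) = (6*x^2 - 20*x - 1)/(4 - x) + (2*x^3 - 10*x^2 - x - 7)/(4 - x)^2 = (-4*x^3 + 34*x^2 - 80*x - 11)/(x^2 - 8*x + 16)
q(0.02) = -1.76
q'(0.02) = -0.79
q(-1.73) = -7.95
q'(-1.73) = 7.61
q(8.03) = -93.23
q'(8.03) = -32.77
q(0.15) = -1.91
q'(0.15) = -1.50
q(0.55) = -2.97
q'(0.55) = -3.81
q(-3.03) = -21.54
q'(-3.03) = 13.25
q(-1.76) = -8.18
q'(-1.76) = 7.74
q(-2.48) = -14.90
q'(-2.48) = 10.90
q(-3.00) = -21.14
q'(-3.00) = 13.12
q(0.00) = -1.75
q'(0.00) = -0.69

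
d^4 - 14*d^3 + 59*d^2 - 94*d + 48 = (d - 8)*(d - 3)*(d - 2)*(d - 1)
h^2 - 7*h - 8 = (h - 8)*(h + 1)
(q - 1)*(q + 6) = q^2 + 5*q - 6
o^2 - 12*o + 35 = (o - 7)*(o - 5)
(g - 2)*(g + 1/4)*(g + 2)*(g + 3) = g^4 + 13*g^3/4 - 13*g^2/4 - 13*g - 3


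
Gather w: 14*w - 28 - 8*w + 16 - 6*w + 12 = 0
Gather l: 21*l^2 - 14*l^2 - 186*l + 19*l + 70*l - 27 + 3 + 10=7*l^2 - 97*l - 14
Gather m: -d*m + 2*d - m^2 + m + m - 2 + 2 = 2*d - m^2 + m*(2 - d)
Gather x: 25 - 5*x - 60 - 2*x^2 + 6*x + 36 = -2*x^2 + x + 1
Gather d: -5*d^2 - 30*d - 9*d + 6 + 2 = -5*d^2 - 39*d + 8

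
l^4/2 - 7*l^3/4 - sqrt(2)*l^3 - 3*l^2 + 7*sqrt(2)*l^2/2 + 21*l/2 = l*(l/2 + sqrt(2)/2)*(l - 7/2)*(l - 3*sqrt(2))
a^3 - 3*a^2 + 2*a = a*(a - 2)*(a - 1)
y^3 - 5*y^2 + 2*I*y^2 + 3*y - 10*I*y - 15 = (y - 5)*(y - I)*(y + 3*I)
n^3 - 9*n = n*(n - 3)*(n + 3)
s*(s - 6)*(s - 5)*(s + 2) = s^4 - 9*s^3 + 8*s^2 + 60*s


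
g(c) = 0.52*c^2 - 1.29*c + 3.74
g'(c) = 1.04*c - 1.29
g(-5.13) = 24.04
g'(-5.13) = -6.63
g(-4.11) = 17.83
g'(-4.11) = -5.56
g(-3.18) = 13.10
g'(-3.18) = -4.60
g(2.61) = 3.92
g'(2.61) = 1.42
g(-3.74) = 15.84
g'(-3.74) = -5.18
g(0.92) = 2.99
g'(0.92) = -0.33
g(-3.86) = 16.47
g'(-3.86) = -5.30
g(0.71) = 3.09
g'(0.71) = -0.55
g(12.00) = 63.14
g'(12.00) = 11.19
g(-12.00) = 94.10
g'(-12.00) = -13.77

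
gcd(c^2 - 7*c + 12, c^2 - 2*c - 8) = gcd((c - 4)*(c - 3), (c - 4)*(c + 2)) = c - 4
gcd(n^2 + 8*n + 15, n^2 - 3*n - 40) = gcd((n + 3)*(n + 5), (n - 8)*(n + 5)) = n + 5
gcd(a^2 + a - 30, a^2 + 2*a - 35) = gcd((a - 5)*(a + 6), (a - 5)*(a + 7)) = a - 5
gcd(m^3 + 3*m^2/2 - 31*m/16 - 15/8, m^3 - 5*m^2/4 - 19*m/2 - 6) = m^2 + 11*m/4 + 3/2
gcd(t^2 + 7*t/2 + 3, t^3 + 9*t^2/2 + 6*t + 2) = t + 2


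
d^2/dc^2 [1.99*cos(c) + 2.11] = -1.99*cos(c)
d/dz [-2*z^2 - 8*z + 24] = -4*z - 8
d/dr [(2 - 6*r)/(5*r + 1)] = -16/(5*r + 1)^2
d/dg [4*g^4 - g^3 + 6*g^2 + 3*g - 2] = 16*g^3 - 3*g^2 + 12*g + 3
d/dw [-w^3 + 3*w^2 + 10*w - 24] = -3*w^2 + 6*w + 10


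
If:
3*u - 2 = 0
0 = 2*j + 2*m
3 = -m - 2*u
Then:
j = 13/3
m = -13/3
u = 2/3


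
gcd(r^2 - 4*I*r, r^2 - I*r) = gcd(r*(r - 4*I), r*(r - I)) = r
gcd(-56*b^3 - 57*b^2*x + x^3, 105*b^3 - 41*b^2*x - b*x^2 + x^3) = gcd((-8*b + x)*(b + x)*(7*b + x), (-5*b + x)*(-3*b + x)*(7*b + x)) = 7*b + x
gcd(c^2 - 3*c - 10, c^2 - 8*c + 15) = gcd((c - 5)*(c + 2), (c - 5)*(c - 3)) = c - 5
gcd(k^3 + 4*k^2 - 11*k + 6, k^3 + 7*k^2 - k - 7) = k - 1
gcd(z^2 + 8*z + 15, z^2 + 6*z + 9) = z + 3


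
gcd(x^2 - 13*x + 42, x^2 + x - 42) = x - 6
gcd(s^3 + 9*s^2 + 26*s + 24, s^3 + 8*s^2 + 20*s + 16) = s^2 + 6*s + 8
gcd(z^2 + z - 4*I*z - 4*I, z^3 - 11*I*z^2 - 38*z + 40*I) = z - 4*I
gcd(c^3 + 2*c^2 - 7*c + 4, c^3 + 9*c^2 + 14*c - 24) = c^2 + 3*c - 4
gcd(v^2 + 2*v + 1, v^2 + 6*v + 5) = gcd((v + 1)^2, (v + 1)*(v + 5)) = v + 1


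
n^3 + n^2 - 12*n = n*(n - 3)*(n + 4)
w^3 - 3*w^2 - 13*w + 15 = (w - 5)*(w - 1)*(w + 3)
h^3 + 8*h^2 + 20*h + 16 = (h + 2)^2*(h + 4)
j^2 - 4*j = j*(j - 4)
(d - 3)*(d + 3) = d^2 - 9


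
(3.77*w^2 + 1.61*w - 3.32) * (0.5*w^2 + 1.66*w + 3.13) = 1.885*w^4 + 7.0632*w^3 + 12.8127*w^2 - 0.4719*w - 10.3916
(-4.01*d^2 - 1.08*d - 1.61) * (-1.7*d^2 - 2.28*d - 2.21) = 6.817*d^4 + 10.9788*d^3 + 14.0615*d^2 + 6.0576*d + 3.5581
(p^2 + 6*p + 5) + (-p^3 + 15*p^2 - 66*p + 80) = -p^3 + 16*p^2 - 60*p + 85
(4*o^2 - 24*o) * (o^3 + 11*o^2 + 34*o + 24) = 4*o^5 + 20*o^4 - 128*o^3 - 720*o^2 - 576*o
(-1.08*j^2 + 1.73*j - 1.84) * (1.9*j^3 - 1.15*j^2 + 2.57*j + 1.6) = -2.052*j^5 + 4.529*j^4 - 8.2611*j^3 + 4.8341*j^2 - 1.9608*j - 2.944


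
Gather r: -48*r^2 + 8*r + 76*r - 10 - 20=-48*r^2 + 84*r - 30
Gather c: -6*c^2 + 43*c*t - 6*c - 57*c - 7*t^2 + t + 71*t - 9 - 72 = -6*c^2 + c*(43*t - 63) - 7*t^2 + 72*t - 81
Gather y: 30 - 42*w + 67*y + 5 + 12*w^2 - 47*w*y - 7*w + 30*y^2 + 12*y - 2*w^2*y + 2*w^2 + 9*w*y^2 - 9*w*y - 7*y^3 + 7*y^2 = 14*w^2 - 49*w - 7*y^3 + y^2*(9*w + 37) + y*(-2*w^2 - 56*w + 79) + 35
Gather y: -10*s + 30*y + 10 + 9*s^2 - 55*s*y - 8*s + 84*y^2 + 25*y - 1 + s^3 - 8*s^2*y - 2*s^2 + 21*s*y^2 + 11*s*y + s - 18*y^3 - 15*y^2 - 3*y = s^3 + 7*s^2 - 17*s - 18*y^3 + y^2*(21*s + 69) + y*(-8*s^2 - 44*s + 52) + 9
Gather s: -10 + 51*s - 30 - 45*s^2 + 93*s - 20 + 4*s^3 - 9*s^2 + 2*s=4*s^3 - 54*s^2 + 146*s - 60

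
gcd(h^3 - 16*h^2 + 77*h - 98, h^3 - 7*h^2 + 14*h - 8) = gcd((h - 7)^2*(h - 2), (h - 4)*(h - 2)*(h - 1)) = h - 2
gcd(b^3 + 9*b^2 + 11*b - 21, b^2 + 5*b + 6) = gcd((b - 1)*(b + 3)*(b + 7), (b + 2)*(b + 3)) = b + 3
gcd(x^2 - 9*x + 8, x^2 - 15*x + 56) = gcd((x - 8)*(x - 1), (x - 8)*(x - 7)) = x - 8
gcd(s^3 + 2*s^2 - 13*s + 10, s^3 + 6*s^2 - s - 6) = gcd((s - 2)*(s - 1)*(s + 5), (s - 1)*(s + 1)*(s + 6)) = s - 1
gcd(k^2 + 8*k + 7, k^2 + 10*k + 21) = k + 7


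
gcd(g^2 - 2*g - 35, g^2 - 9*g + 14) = g - 7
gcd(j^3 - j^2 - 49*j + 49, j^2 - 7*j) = j - 7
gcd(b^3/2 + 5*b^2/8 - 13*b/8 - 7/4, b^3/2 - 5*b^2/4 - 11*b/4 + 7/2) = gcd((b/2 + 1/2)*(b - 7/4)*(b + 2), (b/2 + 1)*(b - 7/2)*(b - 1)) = b + 2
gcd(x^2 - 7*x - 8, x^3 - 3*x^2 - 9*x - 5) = x + 1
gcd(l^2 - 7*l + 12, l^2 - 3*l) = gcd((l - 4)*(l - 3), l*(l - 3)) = l - 3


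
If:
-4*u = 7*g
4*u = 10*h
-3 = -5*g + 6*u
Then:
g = 6/31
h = -21/155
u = -21/62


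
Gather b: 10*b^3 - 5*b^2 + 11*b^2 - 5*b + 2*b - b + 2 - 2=10*b^3 + 6*b^2 - 4*b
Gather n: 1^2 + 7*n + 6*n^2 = 6*n^2 + 7*n + 1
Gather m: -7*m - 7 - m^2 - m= -m^2 - 8*m - 7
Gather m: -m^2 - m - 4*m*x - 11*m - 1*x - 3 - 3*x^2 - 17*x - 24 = -m^2 + m*(-4*x - 12) - 3*x^2 - 18*x - 27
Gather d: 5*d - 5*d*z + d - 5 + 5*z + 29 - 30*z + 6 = d*(6 - 5*z) - 25*z + 30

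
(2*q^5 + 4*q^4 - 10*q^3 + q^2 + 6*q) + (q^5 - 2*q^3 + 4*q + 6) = 3*q^5 + 4*q^4 - 12*q^3 + q^2 + 10*q + 6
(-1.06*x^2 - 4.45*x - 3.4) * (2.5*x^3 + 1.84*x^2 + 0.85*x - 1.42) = -2.65*x^5 - 13.0754*x^4 - 17.589*x^3 - 8.5333*x^2 + 3.429*x + 4.828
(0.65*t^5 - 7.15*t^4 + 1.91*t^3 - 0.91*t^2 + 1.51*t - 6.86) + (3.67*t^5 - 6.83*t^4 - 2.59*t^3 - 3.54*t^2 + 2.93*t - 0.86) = 4.32*t^5 - 13.98*t^4 - 0.68*t^3 - 4.45*t^2 + 4.44*t - 7.72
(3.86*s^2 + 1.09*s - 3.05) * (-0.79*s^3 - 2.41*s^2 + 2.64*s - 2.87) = -3.0494*s^5 - 10.1637*s^4 + 9.973*s^3 - 0.850099999999999*s^2 - 11.1803*s + 8.7535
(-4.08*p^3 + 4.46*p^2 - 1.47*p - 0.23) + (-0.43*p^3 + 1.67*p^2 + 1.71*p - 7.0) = -4.51*p^3 + 6.13*p^2 + 0.24*p - 7.23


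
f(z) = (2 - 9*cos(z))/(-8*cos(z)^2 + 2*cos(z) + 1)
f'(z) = (2 - 9*cos(z))*(-16*sin(z)*cos(z) + 2*sin(z))/(-8*cos(z)^2 + 2*cos(z) + 1)^2 + 9*sin(z)/(-8*cos(z)^2 + 2*cos(z) + 1)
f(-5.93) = 1.55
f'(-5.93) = 0.92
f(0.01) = 1.40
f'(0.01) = 0.02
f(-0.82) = 3.05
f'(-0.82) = -9.77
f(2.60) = -1.47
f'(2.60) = 1.11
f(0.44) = 1.64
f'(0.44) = 1.31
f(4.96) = -0.20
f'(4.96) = -9.02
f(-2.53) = -1.56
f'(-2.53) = -1.39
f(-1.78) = 16.15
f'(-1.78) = -387.71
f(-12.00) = 1.86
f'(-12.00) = 2.21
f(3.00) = -1.24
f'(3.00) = 0.21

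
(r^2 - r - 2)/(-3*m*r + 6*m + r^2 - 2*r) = (r + 1)/(-3*m + r)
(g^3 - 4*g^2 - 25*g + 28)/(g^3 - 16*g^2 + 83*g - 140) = (g^2 + 3*g - 4)/(g^2 - 9*g + 20)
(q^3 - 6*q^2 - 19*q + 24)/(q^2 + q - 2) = (q^2 - 5*q - 24)/(q + 2)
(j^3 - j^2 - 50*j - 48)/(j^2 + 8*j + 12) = (j^2 - 7*j - 8)/(j + 2)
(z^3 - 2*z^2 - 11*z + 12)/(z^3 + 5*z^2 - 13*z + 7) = (z^2 - z - 12)/(z^2 + 6*z - 7)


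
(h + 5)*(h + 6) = h^2 + 11*h + 30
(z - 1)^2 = z^2 - 2*z + 1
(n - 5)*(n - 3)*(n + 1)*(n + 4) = n^4 - 3*n^3 - 21*n^2 + 43*n + 60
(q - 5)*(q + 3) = q^2 - 2*q - 15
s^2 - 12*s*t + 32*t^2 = (s - 8*t)*(s - 4*t)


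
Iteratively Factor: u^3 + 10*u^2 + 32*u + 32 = (u + 4)*(u^2 + 6*u + 8) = (u + 4)^2*(u + 2)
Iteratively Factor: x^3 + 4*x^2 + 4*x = (x + 2)*(x^2 + 2*x) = (x + 2)^2*(x)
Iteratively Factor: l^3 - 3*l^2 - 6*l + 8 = (l - 4)*(l^2 + l - 2) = (l - 4)*(l - 1)*(l + 2)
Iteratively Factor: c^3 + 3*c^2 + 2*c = (c + 1)*(c^2 + 2*c) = (c + 1)*(c + 2)*(c)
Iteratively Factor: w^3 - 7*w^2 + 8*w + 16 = (w - 4)*(w^2 - 3*w - 4) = (w - 4)^2*(w + 1)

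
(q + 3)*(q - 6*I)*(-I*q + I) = -I*q^3 - 6*q^2 - 2*I*q^2 - 12*q + 3*I*q + 18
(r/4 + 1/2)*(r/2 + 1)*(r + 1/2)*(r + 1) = r^4/8 + 11*r^3/16 + 21*r^2/16 + r + 1/4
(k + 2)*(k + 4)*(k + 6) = k^3 + 12*k^2 + 44*k + 48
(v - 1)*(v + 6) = v^2 + 5*v - 6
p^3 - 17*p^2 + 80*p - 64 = (p - 8)^2*(p - 1)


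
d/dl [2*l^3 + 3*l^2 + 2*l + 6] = 6*l^2 + 6*l + 2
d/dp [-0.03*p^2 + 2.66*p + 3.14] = 2.66 - 0.06*p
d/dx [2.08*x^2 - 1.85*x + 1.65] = 4.16*x - 1.85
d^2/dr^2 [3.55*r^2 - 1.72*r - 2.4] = 7.10000000000000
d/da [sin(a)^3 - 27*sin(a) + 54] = 3*(sin(a)^2 - 9)*cos(a)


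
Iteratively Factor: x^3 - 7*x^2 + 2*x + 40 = (x - 5)*(x^2 - 2*x - 8) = (x - 5)*(x + 2)*(x - 4)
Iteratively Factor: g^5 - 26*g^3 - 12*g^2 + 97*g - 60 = (g + 4)*(g^4 - 4*g^3 - 10*g^2 + 28*g - 15) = (g + 3)*(g + 4)*(g^3 - 7*g^2 + 11*g - 5) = (g - 5)*(g + 3)*(g + 4)*(g^2 - 2*g + 1) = (g - 5)*(g - 1)*(g + 3)*(g + 4)*(g - 1)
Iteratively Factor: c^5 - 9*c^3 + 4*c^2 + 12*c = (c)*(c^4 - 9*c^2 + 4*c + 12) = c*(c + 1)*(c^3 - c^2 - 8*c + 12) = c*(c - 2)*(c + 1)*(c^2 + c - 6) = c*(c - 2)*(c + 1)*(c + 3)*(c - 2)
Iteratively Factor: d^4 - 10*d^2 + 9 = (d - 3)*(d^3 + 3*d^2 - d - 3) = (d - 3)*(d - 1)*(d^2 + 4*d + 3) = (d - 3)*(d - 1)*(d + 1)*(d + 3)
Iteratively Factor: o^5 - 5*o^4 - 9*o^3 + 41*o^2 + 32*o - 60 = (o + 2)*(o^4 - 7*o^3 + 5*o^2 + 31*o - 30) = (o - 3)*(o + 2)*(o^3 - 4*o^2 - 7*o + 10) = (o - 3)*(o - 1)*(o + 2)*(o^2 - 3*o - 10) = (o - 5)*(o - 3)*(o - 1)*(o + 2)*(o + 2)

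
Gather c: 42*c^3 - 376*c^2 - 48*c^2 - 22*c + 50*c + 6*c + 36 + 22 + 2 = 42*c^3 - 424*c^2 + 34*c + 60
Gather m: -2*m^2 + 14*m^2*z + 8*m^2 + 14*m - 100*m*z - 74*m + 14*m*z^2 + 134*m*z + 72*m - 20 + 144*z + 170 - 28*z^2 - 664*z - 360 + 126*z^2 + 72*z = m^2*(14*z + 6) + m*(14*z^2 + 34*z + 12) + 98*z^2 - 448*z - 210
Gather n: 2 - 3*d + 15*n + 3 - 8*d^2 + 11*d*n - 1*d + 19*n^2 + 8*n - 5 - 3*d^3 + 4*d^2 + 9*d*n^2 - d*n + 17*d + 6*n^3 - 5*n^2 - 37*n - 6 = -3*d^3 - 4*d^2 + 13*d + 6*n^3 + n^2*(9*d + 14) + n*(10*d - 14) - 6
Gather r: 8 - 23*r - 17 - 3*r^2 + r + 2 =-3*r^2 - 22*r - 7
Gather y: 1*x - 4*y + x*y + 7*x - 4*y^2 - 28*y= 8*x - 4*y^2 + y*(x - 32)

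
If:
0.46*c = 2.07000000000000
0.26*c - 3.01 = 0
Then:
No Solution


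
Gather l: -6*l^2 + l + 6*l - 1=-6*l^2 + 7*l - 1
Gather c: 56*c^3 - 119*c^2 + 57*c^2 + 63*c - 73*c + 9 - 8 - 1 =56*c^3 - 62*c^2 - 10*c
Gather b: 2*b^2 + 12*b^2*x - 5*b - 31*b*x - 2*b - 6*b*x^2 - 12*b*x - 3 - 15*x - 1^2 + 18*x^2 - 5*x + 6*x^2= b^2*(12*x + 2) + b*(-6*x^2 - 43*x - 7) + 24*x^2 - 20*x - 4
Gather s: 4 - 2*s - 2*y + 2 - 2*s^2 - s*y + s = -2*s^2 + s*(-y - 1) - 2*y + 6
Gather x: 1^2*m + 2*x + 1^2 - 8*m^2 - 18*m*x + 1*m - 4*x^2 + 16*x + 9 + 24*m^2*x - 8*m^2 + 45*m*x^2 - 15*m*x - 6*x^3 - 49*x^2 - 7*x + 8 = -16*m^2 + 2*m - 6*x^3 + x^2*(45*m - 53) + x*(24*m^2 - 33*m + 11) + 18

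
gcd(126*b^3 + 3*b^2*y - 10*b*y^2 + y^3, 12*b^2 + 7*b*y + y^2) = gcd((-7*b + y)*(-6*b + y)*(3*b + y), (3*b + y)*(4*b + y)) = 3*b + y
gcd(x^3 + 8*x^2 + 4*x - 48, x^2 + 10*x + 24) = x^2 + 10*x + 24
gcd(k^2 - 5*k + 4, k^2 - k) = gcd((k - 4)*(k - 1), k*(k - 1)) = k - 1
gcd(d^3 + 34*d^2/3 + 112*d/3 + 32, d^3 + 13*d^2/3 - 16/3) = d^2 + 16*d/3 + 16/3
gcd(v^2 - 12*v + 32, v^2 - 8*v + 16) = v - 4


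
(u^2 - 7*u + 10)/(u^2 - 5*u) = (u - 2)/u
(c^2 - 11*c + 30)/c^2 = 1 - 11/c + 30/c^2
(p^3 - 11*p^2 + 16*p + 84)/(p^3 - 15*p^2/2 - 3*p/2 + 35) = 2*(p - 6)/(2*p - 5)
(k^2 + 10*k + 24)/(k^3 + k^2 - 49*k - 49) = (k^2 + 10*k + 24)/(k^3 + k^2 - 49*k - 49)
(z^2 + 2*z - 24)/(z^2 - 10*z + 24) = (z + 6)/(z - 6)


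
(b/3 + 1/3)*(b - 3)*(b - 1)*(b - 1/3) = b^4/3 - 10*b^3/9 + 10*b/9 - 1/3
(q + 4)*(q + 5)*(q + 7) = q^3 + 16*q^2 + 83*q + 140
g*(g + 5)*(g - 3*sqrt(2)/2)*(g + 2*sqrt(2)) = g^4 + sqrt(2)*g^3/2 + 5*g^3 - 6*g^2 + 5*sqrt(2)*g^2/2 - 30*g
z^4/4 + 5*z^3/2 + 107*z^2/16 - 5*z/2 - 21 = (z/4 + 1)*(z - 3/2)*(z + 7/2)*(z + 4)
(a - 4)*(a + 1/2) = a^2 - 7*a/2 - 2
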